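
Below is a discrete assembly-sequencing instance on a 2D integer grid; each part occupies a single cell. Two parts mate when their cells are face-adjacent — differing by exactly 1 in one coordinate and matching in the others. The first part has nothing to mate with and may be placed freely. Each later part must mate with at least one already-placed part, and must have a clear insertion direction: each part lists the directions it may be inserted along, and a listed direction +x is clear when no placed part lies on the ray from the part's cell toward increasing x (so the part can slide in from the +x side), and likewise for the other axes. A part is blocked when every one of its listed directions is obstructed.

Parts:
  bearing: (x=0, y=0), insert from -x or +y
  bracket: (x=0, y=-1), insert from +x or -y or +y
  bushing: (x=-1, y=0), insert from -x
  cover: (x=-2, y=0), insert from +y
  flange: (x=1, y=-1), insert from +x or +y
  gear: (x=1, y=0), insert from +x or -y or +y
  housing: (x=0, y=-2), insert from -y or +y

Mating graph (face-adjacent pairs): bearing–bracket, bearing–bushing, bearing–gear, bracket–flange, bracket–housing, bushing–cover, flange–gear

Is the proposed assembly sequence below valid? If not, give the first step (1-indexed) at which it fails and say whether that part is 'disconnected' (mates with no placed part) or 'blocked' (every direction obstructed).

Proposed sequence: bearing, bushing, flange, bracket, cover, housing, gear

Invalid at step 3 (disconnected)

1. bearing@(0, 0) [-x clear] — {bearing}
2. bushing@(-1, 0) [-x clear] — {bearing, bushing}
3. flange@(1, -1) — no placed neighbour ⇒ disconnected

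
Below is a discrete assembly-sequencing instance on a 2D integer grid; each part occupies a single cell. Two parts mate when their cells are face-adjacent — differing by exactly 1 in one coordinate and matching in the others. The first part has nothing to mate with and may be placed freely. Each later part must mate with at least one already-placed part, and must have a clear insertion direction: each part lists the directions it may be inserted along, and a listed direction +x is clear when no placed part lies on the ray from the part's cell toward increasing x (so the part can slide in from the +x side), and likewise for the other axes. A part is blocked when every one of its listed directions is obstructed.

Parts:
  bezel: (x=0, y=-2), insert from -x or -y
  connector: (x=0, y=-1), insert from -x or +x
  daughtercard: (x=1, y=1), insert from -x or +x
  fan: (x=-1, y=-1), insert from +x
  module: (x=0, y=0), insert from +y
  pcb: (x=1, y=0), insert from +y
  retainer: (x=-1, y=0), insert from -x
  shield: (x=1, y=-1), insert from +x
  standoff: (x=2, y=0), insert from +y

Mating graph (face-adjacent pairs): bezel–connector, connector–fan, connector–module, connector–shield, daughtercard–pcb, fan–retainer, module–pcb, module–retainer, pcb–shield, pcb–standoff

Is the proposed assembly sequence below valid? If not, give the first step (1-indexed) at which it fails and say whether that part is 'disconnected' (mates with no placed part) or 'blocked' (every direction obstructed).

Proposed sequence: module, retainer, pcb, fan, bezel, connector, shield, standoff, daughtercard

Invalid at step 5 (disconnected)

1. module@(0, 0) [+y clear] — {module}
2. retainer@(-1, 0) [-x clear] — {module, retainer}
3. pcb@(1, 0) [+y clear] — {module, pcb, retainer}
4. fan@(-1, -1) [+x clear] — {fan, module, pcb, retainer}
5. bezel@(0, -2) — no placed neighbour ⇒ disconnected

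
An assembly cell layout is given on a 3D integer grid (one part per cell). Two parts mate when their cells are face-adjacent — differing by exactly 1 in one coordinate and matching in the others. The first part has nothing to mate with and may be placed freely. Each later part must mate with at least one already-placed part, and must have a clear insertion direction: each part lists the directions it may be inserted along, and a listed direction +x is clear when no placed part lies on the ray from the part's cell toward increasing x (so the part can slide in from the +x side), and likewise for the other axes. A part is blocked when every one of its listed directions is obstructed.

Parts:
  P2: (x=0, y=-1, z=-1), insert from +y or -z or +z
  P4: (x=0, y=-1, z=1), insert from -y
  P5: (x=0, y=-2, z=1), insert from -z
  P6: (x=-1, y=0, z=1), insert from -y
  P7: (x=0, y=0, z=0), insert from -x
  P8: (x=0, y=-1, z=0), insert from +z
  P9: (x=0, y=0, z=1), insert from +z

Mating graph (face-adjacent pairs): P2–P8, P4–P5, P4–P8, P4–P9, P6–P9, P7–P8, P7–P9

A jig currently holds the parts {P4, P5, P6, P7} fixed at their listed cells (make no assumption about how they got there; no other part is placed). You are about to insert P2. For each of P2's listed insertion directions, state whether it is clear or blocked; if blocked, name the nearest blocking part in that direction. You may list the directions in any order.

+y: ray from P2(0, -1, -1) has no placed part ⇒ clear
-z: ray from P2(0, -1, -1) has no placed part ⇒ clear
+z: nearest on ray is P4@(0, -1, 1) ⇒ blocked

+y: clear; +z: blocked by P4; -z: clear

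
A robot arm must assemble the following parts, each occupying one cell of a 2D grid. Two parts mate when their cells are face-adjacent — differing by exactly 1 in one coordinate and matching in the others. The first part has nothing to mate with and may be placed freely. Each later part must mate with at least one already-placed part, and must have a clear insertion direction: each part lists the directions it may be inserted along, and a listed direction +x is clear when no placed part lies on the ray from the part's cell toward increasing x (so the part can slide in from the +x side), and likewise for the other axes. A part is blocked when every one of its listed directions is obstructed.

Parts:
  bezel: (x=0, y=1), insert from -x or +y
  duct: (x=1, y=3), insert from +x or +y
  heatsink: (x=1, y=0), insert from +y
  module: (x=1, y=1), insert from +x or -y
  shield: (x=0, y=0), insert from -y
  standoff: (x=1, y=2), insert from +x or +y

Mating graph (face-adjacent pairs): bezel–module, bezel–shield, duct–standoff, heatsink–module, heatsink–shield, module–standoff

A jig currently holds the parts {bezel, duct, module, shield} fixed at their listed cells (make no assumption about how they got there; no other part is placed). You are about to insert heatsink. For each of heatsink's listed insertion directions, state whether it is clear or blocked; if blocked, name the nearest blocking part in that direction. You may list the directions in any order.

+y: blocked by module

+y: nearest on ray is module@(1, 1) ⇒ blocked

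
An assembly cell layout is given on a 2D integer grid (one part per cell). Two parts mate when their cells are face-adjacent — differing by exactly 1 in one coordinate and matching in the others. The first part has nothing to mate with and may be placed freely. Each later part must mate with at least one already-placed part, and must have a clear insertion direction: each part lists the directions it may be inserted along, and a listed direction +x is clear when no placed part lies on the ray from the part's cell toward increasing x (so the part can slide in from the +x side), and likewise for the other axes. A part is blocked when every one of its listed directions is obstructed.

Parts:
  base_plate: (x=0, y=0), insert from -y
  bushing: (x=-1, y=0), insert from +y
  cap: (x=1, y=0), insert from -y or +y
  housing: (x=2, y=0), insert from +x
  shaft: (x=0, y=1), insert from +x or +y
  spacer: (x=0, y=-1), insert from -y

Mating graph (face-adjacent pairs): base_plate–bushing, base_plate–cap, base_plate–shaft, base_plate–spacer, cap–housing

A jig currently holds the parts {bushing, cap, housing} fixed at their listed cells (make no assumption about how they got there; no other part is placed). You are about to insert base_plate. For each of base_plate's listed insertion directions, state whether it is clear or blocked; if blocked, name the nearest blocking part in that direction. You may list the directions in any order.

-y: ray from base_plate(0, 0) has no placed part ⇒ clear

-y: clear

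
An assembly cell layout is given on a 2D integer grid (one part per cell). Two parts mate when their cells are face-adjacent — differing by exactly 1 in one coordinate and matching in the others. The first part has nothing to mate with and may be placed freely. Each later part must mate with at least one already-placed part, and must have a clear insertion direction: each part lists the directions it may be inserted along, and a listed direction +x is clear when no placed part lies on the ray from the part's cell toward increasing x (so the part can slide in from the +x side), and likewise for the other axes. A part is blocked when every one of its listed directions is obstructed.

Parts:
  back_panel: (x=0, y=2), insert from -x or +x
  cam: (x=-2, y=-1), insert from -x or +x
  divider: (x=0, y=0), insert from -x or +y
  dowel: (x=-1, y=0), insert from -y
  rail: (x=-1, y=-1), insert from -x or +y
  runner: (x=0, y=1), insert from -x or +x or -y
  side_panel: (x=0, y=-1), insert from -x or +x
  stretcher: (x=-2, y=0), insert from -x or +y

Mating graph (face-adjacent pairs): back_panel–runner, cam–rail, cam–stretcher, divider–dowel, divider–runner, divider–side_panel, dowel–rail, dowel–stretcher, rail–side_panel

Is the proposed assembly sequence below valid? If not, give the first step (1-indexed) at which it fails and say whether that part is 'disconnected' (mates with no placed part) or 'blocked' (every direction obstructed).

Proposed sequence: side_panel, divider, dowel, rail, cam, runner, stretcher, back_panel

1. side_panel@(0, -1) [-x clear] — {side_panel}
2. divider@(0, 0) [-x clear] — {divider, side_panel}
3. dowel@(-1, 0) [-y clear] — {divider, dowel, side_panel}
4. rail@(-1, -1) [-x clear] — {divider, dowel, rail, side_panel}
5. cam@(-2, -1) [-x clear] — {cam, divider, dowel, rail, side_panel}
6. runner@(0, 1) [-x clear] — {cam, divider, dowel, rail, runner, side_panel}
7. stretcher@(-2, 0) [-x clear] — {cam, divider, dowel, rail, runner, side_panel, stretcher}
8. back_panel@(0, 2) [-x clear] — {back_panel, cam, divider, dowel, rail, runner, side_panel, stretcher}

Valid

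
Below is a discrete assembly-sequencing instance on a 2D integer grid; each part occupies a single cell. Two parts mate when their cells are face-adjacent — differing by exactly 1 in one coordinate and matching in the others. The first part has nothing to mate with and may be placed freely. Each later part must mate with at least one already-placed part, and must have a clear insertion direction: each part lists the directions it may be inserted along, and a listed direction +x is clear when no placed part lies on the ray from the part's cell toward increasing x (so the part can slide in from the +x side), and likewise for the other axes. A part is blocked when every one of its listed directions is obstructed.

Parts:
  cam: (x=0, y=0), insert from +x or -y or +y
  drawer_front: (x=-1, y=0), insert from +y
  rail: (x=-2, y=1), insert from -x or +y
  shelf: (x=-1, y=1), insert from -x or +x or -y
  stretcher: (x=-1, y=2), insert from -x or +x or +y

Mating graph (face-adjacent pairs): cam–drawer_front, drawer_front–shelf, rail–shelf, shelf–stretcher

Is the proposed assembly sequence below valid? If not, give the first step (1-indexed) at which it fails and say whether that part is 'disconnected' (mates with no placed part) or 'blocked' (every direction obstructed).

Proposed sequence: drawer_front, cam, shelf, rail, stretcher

Valid

1. drawer_front@(-1, 0) [+y clear] — {drawer_front}
2. cam@(0, 0) [+x clear] — {cam, drawer_front}
3. shelf@(-1, 1) [-x clear] — {cam, drawer_front, shelf}
4. rail@(-2, 1) [-x clear] — {cam, drawer_front, rail, shelf}
5. stretcher@(-1, 2) [-x clear] — {cam, drawer_front, rail, shelf, stretcher}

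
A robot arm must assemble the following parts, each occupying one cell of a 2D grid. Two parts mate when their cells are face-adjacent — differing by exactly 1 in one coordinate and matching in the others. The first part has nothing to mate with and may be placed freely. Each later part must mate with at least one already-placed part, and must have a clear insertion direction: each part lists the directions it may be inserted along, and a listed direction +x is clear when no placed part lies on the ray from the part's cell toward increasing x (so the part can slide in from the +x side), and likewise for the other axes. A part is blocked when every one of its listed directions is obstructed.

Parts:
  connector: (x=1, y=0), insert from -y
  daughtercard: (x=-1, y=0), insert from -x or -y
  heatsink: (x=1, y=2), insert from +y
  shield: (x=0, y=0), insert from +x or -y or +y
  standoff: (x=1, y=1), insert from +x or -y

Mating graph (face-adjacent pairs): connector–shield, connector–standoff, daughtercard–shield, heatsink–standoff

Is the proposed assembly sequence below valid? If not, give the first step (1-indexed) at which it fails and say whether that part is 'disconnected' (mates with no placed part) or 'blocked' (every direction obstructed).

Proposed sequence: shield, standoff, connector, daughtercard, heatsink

1. shield@(0, 0) [+x clear] — {shield}
2. standoff@(1, 1) — no placed neighbour ⇒ disconnected

Invalid at step 2 (disconnected)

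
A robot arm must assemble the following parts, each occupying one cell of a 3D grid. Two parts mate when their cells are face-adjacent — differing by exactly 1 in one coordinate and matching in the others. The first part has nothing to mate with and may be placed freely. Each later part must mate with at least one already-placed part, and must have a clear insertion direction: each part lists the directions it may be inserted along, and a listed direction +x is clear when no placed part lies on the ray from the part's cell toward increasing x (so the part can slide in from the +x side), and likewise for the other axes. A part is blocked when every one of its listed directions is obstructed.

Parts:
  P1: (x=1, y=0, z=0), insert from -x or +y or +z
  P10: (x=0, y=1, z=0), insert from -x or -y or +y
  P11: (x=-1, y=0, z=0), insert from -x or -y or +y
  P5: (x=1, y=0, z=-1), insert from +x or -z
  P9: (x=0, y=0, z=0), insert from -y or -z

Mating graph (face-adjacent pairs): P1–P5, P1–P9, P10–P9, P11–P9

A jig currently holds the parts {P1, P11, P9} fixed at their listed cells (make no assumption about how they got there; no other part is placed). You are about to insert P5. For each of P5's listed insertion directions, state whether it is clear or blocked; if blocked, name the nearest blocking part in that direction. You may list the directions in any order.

+x: clear; -z: clear

+x: ray from P5(1, 0, -1) has no placed part ⇒ clear
-z: ray from P5(1, 0, -1) has no placed part ⇒ clear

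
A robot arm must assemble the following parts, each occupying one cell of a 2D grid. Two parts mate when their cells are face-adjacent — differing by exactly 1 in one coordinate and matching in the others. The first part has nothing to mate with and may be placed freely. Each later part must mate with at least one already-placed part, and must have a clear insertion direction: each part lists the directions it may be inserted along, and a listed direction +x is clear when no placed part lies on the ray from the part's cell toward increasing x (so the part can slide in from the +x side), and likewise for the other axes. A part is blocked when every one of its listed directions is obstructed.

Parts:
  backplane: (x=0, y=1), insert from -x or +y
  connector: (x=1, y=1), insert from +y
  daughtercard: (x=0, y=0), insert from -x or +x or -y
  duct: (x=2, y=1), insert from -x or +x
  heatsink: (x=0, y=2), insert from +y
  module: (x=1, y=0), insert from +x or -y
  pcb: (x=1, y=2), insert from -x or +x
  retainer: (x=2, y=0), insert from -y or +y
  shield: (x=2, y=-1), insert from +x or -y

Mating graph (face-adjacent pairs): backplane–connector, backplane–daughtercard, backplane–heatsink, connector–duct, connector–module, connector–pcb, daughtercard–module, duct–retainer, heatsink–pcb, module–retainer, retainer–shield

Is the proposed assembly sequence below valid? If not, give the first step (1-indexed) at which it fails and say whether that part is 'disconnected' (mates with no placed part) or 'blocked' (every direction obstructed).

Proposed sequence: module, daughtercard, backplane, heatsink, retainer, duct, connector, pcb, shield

Valid

1. module@(1, 0) [+x clear] — {module}
2. daughtercard@(0, 0) [-x clear] — {daughtercard, module}
3. backplane@(0, 1) [-x clear] — {backplane, daughtercard, module}
4. heatsink@(0, 2) [+y clear] — {backplane, daughtercard, heatsink, module}
5. retainer@(2, 0) [-y clear] — {backplane, daughtercard, heatsink, module, retainer}
6. duct@(2, 1) [+x clear] — {backplane, daughtercard, duct, heatsink, module, retainer}
7. connector@(1, 1) [+y clear] — {backplane, connector, daughtercard, duct, heatsink, module, retainer}
8. pcb@(1, 2) [+x clear] — {backplane, connector, daughtercard, duct, heatsink, module, pcb, retainer}
9. shield@(2, -1) [+x clear] — {backplane, connector, daughtercard, duct, heatsink, module, pcb, retainer, shield}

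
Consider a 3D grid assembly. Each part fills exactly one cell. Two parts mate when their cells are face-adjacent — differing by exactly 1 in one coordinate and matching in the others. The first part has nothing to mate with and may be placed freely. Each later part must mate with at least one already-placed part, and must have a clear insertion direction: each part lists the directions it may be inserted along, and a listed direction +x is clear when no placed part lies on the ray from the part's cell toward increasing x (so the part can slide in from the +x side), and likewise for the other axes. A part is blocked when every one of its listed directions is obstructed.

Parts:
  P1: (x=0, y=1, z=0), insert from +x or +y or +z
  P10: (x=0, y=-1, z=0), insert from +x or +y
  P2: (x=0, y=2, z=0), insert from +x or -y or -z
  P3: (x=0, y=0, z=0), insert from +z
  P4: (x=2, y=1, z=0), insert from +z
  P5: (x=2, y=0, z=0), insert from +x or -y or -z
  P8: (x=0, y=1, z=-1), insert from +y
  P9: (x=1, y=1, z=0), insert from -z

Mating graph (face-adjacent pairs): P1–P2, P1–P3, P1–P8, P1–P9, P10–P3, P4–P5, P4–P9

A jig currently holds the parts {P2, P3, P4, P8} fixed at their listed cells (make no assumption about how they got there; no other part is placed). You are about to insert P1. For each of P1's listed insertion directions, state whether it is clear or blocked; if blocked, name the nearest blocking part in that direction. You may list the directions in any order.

+x: nearest on ray is P4@(2, 1, 0) ⇒ blocked
+y: nearest on ray is P2@(0, 2, 0) ⇒ blocked
+z: ray from P1(0, 1, 0) has no placed part ⇒ clear

+x: blocked by P4; +y: blocked by P2; +z: clear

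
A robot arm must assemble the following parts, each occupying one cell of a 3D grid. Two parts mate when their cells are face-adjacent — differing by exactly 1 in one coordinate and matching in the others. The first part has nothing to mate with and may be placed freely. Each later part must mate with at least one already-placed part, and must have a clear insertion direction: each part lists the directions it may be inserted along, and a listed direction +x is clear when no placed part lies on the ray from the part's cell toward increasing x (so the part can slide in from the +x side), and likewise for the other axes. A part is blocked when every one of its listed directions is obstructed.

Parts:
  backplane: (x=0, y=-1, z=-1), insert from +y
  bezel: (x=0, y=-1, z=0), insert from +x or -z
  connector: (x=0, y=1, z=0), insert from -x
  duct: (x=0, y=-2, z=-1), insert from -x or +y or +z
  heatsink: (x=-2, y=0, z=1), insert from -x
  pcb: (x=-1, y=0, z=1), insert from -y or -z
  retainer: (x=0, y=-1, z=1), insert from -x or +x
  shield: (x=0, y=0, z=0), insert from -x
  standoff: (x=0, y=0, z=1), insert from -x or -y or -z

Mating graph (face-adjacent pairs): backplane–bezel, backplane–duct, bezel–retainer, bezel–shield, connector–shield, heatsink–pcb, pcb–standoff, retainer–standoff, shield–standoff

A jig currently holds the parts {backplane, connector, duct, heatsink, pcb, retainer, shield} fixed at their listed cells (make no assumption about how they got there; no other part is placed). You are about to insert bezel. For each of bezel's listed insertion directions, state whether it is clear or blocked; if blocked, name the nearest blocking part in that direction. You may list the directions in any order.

+x: clear; -z: blocked by backplane

+x: ray from bezel(0, -1, 0) has no placed part ⇒ clear
-z: nearest on ray is backplane@(0, -1, -1) ⇒ blocked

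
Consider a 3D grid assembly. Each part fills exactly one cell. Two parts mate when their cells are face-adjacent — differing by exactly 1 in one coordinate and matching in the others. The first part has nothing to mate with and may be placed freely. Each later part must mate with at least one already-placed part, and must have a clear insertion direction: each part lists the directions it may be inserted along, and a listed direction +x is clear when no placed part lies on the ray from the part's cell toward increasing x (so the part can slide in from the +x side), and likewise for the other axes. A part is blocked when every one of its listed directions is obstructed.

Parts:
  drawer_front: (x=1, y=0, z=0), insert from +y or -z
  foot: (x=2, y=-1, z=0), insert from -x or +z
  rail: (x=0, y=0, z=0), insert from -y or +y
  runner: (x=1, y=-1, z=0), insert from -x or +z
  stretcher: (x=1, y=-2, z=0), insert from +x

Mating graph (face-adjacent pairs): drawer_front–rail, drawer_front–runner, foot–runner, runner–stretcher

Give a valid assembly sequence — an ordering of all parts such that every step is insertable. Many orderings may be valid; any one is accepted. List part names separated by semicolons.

foot; runner; stretcher; drawer_front; rail

1. foot@(2, -1, 0) [-x clear] — {foot}
2. runner@(1, -1, 0) [-x clear] — {foot, runner}
3. stretcher@(1, -2, 0) [+x clear] — {foot, runner, stretcher}
4. drawer_front@(1, 0, 0) [+y clear] — {drawer_front, foot, runner, stretcher}
5. rail@(0, 0, 0) [-y clear] — {drawer_front, foot, rail, runner, stretcher}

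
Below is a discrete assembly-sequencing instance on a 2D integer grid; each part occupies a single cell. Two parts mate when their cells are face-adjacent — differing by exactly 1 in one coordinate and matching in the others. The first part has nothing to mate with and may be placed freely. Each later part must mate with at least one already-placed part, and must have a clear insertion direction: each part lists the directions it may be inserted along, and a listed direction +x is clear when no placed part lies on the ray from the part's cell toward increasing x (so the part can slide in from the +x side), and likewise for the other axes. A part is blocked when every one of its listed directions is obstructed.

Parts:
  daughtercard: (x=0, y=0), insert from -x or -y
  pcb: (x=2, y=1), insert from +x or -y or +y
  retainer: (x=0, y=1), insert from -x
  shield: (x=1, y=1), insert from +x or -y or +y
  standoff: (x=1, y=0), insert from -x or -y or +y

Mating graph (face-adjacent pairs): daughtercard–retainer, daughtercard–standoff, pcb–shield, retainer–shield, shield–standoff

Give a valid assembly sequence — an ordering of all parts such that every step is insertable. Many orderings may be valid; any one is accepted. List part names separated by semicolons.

retainer; daughtercard; standoff; shield; pcb

1. retainer@(0, 1) [-x clear] — {retainer}
2. daughtercard@(0, 0) [-x clear] — {daughtercard, retainer}
3. standoff@(1, 0) [-y clear] — {daughtercard, retainer, standoff}
4. shield@(1, 1) [+x clear] — {daughtercard, retainer, shield, standoff}
5. pcb@(2, 1) [+x clear] — {daughtercard, pcb, retainer, shield, standoff}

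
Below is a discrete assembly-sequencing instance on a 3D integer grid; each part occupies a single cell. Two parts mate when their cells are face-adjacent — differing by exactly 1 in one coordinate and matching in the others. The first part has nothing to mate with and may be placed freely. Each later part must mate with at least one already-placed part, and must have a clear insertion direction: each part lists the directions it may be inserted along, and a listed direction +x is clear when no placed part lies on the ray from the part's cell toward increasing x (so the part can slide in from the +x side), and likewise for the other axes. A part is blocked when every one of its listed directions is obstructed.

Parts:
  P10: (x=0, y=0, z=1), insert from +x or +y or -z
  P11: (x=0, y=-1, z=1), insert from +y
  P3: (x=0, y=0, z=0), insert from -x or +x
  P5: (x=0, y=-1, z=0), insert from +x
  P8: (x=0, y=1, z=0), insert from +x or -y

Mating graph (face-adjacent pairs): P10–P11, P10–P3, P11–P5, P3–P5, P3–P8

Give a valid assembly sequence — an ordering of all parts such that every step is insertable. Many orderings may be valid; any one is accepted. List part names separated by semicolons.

P3; P5; P11; P8; P10

1. P3@(0, 0, 0) [-x clear] — {P3}
2. P5@(0, -1, 0) [+x clear] — {P3, P5}
3. P11@(0, -1, 1) [+y clear] — {P11, P3, P5}
4. P8@(0, 1, 0) [+x clear] — {P11, P3, P5, P8}
5. P10@(0, 0, 1) [+x clear] — {P10, P11, P3, P5, P8}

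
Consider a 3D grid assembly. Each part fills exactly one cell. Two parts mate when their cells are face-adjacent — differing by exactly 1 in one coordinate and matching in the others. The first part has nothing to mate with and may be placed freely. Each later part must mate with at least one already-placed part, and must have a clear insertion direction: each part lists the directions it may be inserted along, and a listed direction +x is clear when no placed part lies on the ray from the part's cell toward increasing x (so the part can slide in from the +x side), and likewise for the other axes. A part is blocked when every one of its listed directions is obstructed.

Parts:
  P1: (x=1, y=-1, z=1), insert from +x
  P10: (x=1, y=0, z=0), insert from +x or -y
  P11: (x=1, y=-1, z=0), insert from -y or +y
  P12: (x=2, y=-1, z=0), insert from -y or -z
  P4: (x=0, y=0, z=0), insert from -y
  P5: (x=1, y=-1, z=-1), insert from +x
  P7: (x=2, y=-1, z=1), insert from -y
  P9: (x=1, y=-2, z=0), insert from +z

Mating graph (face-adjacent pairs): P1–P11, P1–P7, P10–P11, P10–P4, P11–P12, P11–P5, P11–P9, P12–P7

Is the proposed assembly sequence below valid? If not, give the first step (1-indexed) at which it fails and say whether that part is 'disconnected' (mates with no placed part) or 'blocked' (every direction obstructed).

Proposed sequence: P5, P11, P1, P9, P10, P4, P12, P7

1. P5@(1, -1, -1) [+x clear] — {P5}
2. P11@(1, -1, 0) [-y clear] — {P11, P5}
3. P1@(1, -1, 1) [+x clear] — {P1, P11, P5}
4. P9@(1, -2, 0) [+z clear] — {P1, P11, P5, P9}
5. P10@(1, 0, 0) [+x clear] — {P1, P10, P11, P5, P9}
6. P4@(0, 0, 0) [-y clear] — {P1, P10, P11, P4, P5, P9}
7. P12@(2, -1, 0) [-y clear] — {P1, P10, P11, P12, P4, P5, P9}
8. P7@(2, -1, 1) [-y clear] — {P1, P10, P11, P12, P4, P5, P7, P9}

Valid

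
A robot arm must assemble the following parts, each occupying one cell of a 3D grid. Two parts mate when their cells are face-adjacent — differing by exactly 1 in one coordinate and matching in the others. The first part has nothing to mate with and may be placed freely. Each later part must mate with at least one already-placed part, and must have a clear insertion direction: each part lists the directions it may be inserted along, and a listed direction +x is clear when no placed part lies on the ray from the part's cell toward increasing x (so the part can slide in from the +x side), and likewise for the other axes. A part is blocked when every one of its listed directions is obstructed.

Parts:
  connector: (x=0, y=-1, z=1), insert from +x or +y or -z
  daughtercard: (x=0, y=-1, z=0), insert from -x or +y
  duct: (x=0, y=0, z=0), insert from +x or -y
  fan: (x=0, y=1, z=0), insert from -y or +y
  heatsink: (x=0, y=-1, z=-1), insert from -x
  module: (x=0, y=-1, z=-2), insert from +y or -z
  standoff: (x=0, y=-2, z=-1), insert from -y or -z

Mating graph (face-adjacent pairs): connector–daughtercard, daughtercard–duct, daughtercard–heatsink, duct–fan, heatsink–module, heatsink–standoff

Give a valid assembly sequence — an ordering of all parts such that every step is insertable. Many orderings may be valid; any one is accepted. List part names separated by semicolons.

heatsink; module; daughtercard; connector; duct; fan; standoff

1. heatsink@(0, -1, -1) [-x clear] — {heatsink}
2. module@(0, -1, -2) [+y clear] — {heatsink, module}
3. daughtercard@(0, -1, 0) [-x clear] — {daughtercard, heatsink, module}
4. connector@(0, -1, 1) [+x clear] — {connector, daughtercard, heatsink, module}
5. duct@(0, 0, 0) [+x clear] — {connector, daughtercard, duct, heatsink, module}
6. fan@(0, 1, 0) [+y clear] — {connector, daughtercard, duct, fan, heatsink, module}
7. standoff@(0, -2, -1) [-y clear] — {connector, daughtercard, duct, fan, heatsink, module, standoff}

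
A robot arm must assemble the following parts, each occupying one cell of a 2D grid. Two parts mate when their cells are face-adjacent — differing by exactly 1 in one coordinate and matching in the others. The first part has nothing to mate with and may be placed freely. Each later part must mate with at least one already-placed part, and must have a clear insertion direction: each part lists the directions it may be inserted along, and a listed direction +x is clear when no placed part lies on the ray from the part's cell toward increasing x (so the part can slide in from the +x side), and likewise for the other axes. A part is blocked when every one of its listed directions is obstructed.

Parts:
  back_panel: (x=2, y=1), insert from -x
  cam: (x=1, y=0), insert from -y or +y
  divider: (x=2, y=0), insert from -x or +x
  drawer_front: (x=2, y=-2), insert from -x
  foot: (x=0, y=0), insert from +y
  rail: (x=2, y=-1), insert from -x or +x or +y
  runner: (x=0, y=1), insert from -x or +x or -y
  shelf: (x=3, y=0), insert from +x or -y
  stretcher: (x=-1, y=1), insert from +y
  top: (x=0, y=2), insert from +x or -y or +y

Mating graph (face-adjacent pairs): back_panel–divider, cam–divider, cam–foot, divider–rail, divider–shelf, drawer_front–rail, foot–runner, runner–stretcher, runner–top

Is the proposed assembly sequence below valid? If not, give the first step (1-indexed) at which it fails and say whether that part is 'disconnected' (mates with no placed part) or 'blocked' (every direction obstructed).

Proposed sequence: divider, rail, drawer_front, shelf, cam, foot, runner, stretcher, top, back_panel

Invalid at step 10 (blocked)

1. divider@(2, 0) [-x clear] — {divider}
2. rail@(2, -1) [-x clear] — {divider, rail}
3. drawer_front@(2, -2) [-x clear] — {divider, drawer_front, rail}
4. shelf@(3, 0) [+x clear] — {divider, drawer_front, rail, shelf}
5. cam@(1, 0) [-y clear] — {cam, divider, drawer_front, rail, shelf}
6. foot@(0, 0) [+y clear] — {cam, divider, drawer_front, foot, rail, shelf}
7. runner@(0, 1) [-x clear] — {cam, divider, drawer_front, foot, rail, runner, shelf}
8. stretcher@(-1, 1) [+y clear] — {cam, divider, drawer_front, foot, rail, runner, shelf, stretcher}
9. top@(0, 2) [+x clear] — {cam, divider, drawer_front, foot, rail, runner, shelf, stretcher, top}
10. back_panel@(2, 1) — -x all obstructed ⇒ blocked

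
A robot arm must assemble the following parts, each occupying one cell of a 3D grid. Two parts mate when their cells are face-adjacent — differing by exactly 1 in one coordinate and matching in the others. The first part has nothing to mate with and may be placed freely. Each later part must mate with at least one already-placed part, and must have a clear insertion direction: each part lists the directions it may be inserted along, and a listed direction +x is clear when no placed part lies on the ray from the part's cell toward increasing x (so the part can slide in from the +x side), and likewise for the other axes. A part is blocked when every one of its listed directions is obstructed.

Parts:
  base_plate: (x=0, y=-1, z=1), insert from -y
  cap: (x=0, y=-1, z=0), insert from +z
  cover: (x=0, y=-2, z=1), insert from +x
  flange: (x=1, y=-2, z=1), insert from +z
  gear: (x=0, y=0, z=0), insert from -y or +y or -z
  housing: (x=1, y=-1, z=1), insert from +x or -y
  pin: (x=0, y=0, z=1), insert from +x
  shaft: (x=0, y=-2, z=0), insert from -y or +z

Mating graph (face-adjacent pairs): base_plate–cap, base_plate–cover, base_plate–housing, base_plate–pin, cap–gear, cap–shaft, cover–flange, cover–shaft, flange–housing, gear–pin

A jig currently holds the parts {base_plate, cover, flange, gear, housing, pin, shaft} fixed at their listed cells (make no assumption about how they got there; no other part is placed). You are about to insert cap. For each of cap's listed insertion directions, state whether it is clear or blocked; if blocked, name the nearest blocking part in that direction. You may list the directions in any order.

+z: nearest on ray is base_plate@(0, -1, 1) ⇒ blocked

+z: blocked by base_plate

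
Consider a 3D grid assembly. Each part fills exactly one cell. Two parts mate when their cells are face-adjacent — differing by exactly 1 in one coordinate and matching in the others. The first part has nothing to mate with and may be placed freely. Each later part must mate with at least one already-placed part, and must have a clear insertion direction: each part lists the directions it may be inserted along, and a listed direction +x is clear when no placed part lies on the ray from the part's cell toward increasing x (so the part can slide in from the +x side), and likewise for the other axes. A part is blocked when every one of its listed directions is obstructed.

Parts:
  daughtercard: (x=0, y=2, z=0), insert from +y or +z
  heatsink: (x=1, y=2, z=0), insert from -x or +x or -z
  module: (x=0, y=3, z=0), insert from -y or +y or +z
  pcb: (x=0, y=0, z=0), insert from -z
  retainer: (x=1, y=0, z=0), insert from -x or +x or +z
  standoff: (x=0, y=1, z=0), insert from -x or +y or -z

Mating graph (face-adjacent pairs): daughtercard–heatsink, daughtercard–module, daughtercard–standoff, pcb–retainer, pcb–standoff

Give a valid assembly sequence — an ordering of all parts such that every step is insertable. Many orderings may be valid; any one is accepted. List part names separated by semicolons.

standoff; pcb; retainer; daughtercard; module; heatsink

1. standoff@(0, 1, 0) [-x clear] — {standoff}
2. pcb@(0, 0, 0) [-z clear] — {pcb, standoff}
3. retainer@(1, 0, 0) [+x clear] — {pcb, retainer, standoff}
4. daughtercard@(0, 2, 0) [+y clear] — {daughtercard, pcb, retainer, standoff}
5. module@(0, 3, 0) [+y clear] — {daughtercard, module, pcb, retainer, standoff}
6. heatsink@(1, 2, 0) [+x clear] — {daughtercard, heatsink, module, pcb, retainer, standoff}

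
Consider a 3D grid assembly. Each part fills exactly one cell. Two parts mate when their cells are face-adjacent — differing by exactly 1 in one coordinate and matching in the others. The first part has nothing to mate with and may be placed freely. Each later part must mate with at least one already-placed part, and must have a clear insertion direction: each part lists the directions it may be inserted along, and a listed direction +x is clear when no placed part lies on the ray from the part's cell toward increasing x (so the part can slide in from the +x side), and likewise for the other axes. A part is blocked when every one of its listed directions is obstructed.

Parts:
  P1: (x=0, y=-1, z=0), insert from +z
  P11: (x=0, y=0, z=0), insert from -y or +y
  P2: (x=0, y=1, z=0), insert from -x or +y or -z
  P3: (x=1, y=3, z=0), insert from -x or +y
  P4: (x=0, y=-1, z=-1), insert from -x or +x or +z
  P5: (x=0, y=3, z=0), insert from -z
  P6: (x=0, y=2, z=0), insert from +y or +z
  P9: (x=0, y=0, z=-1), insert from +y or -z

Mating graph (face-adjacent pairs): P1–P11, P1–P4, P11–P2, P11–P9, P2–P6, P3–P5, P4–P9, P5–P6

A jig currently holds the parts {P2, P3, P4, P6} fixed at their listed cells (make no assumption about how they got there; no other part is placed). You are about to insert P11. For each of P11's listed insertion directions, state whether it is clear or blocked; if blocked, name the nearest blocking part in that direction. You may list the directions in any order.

+y: blocked by P2; -y: clear

-y: ray from P11(0, 0, 0) has no placed part ⇒ clear
+y: nearest on ray is P2@(0, 1, 0) ⇒ blocked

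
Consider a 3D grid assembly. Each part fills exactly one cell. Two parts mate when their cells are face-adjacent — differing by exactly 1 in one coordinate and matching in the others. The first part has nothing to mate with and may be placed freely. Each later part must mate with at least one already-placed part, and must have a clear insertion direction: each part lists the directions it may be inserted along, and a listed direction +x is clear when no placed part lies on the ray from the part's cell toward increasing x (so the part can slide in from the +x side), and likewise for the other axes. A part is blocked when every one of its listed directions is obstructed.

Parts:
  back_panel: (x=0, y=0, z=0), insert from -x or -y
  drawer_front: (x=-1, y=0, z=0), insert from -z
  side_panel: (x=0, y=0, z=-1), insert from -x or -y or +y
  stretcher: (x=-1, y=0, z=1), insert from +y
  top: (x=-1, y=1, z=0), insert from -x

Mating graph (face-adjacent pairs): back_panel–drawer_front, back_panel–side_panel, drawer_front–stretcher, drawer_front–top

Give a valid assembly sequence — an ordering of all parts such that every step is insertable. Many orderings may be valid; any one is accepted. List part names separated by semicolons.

1. back_panel@(0, 0, 0) [-x clear] — {back_panel}
2. side_panel@(0, 0, -1) [-x clear] — {back_panel, side_panel}
3. drawer_front@(-1, 0, 0) [-z clear] — {back_panel, drawer_front, side_panel}
4. stretcher@(-1, 0, 1) [+y clear] — {back_panel, drawer_front, side_panel, stretcher}
5. top@(-1, 1, 0) [-x clear] — {back_panel, drawer_front, side_panel, stretcher, top}

back_panel; side_panel; drawer_front; stretcher; top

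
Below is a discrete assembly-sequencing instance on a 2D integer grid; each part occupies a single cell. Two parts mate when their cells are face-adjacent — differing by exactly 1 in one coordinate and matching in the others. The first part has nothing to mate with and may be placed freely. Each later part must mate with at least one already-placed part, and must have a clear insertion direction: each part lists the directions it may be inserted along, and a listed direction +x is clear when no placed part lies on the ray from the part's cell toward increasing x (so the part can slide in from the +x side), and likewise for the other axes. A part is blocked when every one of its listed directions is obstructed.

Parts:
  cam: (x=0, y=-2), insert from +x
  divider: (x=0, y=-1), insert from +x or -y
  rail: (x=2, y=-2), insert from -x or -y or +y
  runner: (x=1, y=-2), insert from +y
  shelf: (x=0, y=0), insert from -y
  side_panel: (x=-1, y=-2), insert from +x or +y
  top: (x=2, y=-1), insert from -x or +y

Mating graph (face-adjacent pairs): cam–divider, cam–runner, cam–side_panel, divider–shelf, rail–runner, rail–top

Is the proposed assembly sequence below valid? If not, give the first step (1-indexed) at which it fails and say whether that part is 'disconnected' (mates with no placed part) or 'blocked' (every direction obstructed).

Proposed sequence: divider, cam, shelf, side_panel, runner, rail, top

1. divider@(0, -1) [+x clear] — {divider}
2. cam@(0, -2) [+x clear] — {cam, divider}
3. shelf@(0, 0) — -y all obstructed ⇒ blocked

Invalid at step 3 (blocked)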